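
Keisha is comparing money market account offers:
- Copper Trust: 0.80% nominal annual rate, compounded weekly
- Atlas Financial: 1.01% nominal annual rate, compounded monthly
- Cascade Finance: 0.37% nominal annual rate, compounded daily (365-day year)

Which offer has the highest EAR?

Atlas Financial

Copper Trust: (1 + 0.0080/52)^52 − 1 = 0.803%
Atlas Financial: (1 + 0.0101/12)^12 − 1 = 1.015%
Cascade Finance: (1 + 0.0037/365)^365 − 1 = 0.371%
The highest effective annual rate is Atlas Financial at 1.015%.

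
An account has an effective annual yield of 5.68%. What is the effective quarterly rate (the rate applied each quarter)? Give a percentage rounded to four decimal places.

The per-quarter rate i satisfies (1 + i)^4 = 1 + 0.0568.
i = 1.0568^(1/4) − 1 = 0.0139072 = 1.3907%.

1.3907%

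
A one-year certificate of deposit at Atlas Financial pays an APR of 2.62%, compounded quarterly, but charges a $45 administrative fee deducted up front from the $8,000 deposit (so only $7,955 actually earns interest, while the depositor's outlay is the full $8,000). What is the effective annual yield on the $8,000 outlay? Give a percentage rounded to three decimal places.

Value after one year: 7,955 × (1 + 0.0262/4)^4 = 7,955 × 1.026459 = $8,165.48.
Effective yield on the $8,000 outlay: 8,165.48 / 8,000 − 1 = 0.020685 = 2.068%.

2.068%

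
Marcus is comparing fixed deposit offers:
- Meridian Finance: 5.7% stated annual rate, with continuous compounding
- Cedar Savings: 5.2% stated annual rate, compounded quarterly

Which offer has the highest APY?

Meridian Finance: e^0.057 − 1 = 5.866%
Cedar Savings: (1 + 0.052/4)^4 − 1 = 5.302%
The highest effective annual rate is Meridian Finance at 5.866%.

Meridian Finance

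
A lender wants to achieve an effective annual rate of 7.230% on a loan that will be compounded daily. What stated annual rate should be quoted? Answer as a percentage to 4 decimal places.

(1 + r/365)^365 − 1 = 0.07230, so 1 + r/365 = 1.07230^(1/365).
r/365 = 0.000191, so r = 0.069813 = 6.9813%.

6.9813%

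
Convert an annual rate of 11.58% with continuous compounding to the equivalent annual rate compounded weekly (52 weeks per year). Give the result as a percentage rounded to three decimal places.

11.593%

EAR under continuous compounding: e^0.1158 − 1 = 0.122771.
Solve (1 + r/52)^52 = 1.122771: r/52 = 1.122771^(1/52) − 1 = 0.002229, so r = 0.115929 = 11.593%.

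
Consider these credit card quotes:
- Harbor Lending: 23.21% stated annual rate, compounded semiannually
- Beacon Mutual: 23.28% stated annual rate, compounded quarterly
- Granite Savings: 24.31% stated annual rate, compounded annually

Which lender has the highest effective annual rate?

Beacon Mutual

Harbor Lending: (1 + 0.2321/2)^2 − 1 = 24.557%
Beacon Mutual: (1 + 0.2328/4)^4 − 1 = 25.392%
Granite Savings: compounded annually, EAR = 24.310%
The highest effective annual rate is Beacon Mutual at 25.392%.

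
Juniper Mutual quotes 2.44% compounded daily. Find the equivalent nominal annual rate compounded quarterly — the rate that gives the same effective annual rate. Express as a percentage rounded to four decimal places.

EAR = (1 + 0.0244/365)^365 − 1 = 0.024699.
Solve (1 + r/4)^4 = 1.024699: r/4 = 1.024699^(1/4) − 1 = 0.006118, so r = 0.024474 = 2.4474%.

2.4474%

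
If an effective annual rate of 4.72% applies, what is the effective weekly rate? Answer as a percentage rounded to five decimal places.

The per-week rate i satisfies (1 + i)^52 = 1 + 0.0472.
i = 1.0472^(1/52) − 1 = 0.0008873 = 0.08873%.

0.08873%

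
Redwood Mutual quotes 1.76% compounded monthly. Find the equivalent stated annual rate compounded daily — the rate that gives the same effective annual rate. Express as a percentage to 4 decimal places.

EAR = (1 + 0.0176/12)^12 − 1 = 0.017743.
Solve (1 + r/365)^365 = 1.017743: r/365 = 1.017743^(1/365) − 1 = 0.000048, so r = 0.017588 = 1.7588%.

1.7588%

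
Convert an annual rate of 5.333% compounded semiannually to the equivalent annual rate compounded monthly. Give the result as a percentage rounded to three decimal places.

EAR = (1 + 0.05333/2)^2 − 1 = 0.054041.
Solve (1 + r/12)^12 = 1.054041: r/12 = 1.054041^(1/12) − 1 = 0.004396, so r = 0.052747 = 5.275%.

5.275%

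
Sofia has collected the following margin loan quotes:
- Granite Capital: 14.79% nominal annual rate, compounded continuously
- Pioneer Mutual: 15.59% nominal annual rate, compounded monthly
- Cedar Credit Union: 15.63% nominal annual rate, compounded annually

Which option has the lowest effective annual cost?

Granite Capital: e^0.1479 − 1 = 15.940%
Pioneer Mutual: (1 + 0.1559/12)^12 − 1 = 16.754%
Cedar Credit Union: compounded annually, EAR = 15.630%
The lowest effective annual rate is Cedar Credit Union at 15.630%.

Cedar Credit Union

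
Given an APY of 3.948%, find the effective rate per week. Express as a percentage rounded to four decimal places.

The per-week rate i satisfies (1 + i)^52 = 1 + 0.03948.
i = 1.03948^(1/52) − 1 = 0.0007449 = 0.0745%.

0.0745%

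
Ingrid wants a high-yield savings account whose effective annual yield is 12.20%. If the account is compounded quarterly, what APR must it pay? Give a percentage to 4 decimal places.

(1 + r/4)^4 − 1 = 0.1220, so 1 + r/4 = 1.1220^(1/4).
r/4 = 0.029196, so r = 0.116785 = 11.6785%.

11.6785%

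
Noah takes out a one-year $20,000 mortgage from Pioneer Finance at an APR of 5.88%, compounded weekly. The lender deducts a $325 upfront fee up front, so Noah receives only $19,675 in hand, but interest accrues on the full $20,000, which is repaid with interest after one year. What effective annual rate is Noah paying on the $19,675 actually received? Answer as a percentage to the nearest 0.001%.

7.805%

Amount owed after one year: 20,000 × (1 + 0.0588/52)^52 = 20,000 × 1.060528 = $21,210.56.
Effective rate on net proceeds: 21,210.56 / 19,675 − 1 = 0.078046 = 7.805%.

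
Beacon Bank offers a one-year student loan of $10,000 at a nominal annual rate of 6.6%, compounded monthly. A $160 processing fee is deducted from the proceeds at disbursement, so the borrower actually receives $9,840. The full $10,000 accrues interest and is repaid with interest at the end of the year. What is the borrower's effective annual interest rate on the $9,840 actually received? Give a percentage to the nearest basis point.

8.54%

Amount owed after one year: 10,000 × (1 + 0.066/12)^12 = 10,000 × 1.068034 = $10,680.34.
Effective rate on net proceeds: 10,680.34 / 9,840 − 1 = 0.085400 = 8.54%.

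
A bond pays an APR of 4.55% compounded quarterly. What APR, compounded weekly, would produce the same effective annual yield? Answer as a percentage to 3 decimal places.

4.526%

EAR = (1 + 0.0455/4)^4 − 1 = 0.046282.
Solve (1 + r/52)^52 = 1.046282: r/52 = 1.046282^(1/52) − 1 = 0.000870, so r = 0.045263 = 4.526%.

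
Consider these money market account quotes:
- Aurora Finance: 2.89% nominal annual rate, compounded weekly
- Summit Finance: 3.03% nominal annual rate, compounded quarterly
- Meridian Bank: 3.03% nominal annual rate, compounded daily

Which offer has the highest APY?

Aurora Finance: (1 + 0.0289/52)^52 − 1 = 2.931%
Summit Finance: (1 + 0.0303/4)^4 − 1 = 3.065%
Meridian Bank: (1 + 0.0303/365)^365 − 1 = 3.076%
The highest effective annual rate is Meridian Bank at 3.076%.

Meridian Bank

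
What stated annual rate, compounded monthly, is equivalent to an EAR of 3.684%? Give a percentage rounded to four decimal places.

3.6232%

(1 + r/12)^12 − 1 = 0.03684, so 1 + r/12 = 1.03684^(1/12).
r/12 = 0.003019, so r = 0.036232 = 3.6232%.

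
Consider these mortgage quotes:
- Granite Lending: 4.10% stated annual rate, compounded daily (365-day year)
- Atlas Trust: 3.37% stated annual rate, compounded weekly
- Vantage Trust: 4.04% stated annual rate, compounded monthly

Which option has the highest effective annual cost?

Granite Lending

Granite Lending: (1 + 0.0410/365)^365 − 1 = 4.185%
Atlas Trust: (1 + 0.0337/52)^52 − 1 = 3.426%
Vantage Trust: (1 + 0.0404/12)^12 − 1 = 4.116%
The highest effective annual rate is Granite Lending at 4.185%.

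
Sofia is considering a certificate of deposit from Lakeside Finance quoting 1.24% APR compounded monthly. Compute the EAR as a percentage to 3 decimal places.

EAR = (1 + 0.0124/12)^12 − 1.
= (1 + 0.001033)^12 − 1 = 1.012471 − 1 = 1.247%.

1.247%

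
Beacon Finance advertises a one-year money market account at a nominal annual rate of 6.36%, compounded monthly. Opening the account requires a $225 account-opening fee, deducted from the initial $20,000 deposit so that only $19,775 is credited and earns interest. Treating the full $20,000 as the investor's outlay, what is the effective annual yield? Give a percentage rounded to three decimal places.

Value after one year: 19,775 × (1 + 0.0636/12)^12 = 19,775 × 1.065487 = $21,070.01.
Effective yield on the $20,000 outlay: 21,070.01 / 20,000 − 1 = 0.053500 = 5.350%.

5.350%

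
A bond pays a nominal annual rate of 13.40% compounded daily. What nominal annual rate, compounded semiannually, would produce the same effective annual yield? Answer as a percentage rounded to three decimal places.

13.856%

EAR = (1 + 0.1340/365)^365 − 1 = 0.143365.
Solve (1 + r/2)^2 = 1.143365: r/2 = 1.143365^(1/2) − 1 = 0.069282, so r = 0.138565 = 13.856%.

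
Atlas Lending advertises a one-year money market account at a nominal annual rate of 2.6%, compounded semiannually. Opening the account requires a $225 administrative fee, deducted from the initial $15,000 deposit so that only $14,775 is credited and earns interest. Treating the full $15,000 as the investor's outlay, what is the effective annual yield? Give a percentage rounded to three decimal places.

1.078%

Value after one year: 14,775 × (1 + 0.026/2)^2 = 14,775 × 1.026169 = $15,161.65.
Effective yield on the $15,000 outlay: 15,161.65 / 15,000 − 1 = 0.010776 = 1.078%.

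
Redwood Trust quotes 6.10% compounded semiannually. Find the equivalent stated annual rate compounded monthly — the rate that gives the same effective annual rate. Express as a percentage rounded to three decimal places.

EAR = (1 + 0.0610/2)^2 − 1 = 0.061930.
Solve (1 + r/12)^12 = 1.061930: r/12 = 1.061930^(1/12) − 1 = 0.005020, so r = 0.060239 = 6.024%.

6.024%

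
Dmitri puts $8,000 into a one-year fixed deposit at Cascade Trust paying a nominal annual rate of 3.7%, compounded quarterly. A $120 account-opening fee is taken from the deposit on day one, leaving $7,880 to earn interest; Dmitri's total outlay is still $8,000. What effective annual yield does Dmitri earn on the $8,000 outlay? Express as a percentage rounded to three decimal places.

Value after one year: 7,880 × (1 + 0.037/4)^4 = 7,880 × 1.037517 = $8,175.63.
Effective yield on the $8,000 outlay: 8,175.63 / 8,000 − 1 = 0.021954 = 2.195%.

2.195%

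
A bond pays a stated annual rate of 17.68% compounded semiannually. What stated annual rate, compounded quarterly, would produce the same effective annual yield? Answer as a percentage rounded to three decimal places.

17.306%

EAR = (1 + 0.1768/2)^2 − 1 = 0.184615.
Solve (1 + r/4)^4 = 1.184615: r/4 = 1.184615^(1/4) − 1 = 0.043264, so r = 0.173056 = 17.306%.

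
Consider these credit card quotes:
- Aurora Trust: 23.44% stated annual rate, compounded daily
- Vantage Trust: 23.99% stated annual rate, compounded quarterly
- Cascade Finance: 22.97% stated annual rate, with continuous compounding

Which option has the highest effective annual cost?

Aurora Trust: (1 + 0.2344/365)^365 − 1 = 26.405%
Vantage Trust: (1 + 0.2399/4)^4 − 1 = 26.236%
Cascade Finance: e^0.2297 − 1 = 25.822%
The highest effective annual rate is Aurora Trust at 26.405%.

Aurora Trust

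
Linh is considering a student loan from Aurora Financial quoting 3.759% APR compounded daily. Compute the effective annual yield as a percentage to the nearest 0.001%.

3.830%

EAR = (1 + 0.03759/365)^365 − 1.
= (1 + 0.000103)^365 − 1 = 1.038303 − 1 = 3.830%.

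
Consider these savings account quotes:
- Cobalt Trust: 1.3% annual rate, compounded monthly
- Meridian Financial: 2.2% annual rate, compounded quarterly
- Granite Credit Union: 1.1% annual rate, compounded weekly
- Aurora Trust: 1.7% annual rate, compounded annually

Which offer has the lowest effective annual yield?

Cobalt Trust: (1 + 0.013/12)^12 − 1 = 1.308%
Meridian Financial: (1 + 0.022/4)^4 − 1 = 2.218%
Granite Credit Union: (1 + 0.011/52)^52 − 1 = 1.106%
Aurora Trust: compounded annually, EAR = 1.700%
The lowest effective annual rate is Granite Credit Union at 1.106%.

Granite Credit Union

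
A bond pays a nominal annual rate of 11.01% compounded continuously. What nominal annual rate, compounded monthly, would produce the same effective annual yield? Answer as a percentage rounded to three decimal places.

EAR under continuous compounding: e^0.1101 − 1 = 0.116390.
Solve (1 + r/12)^12 = 1.116390: r/12 = 1.116390^(1/12) − 1 = 0.009217, so r = 0.110607 = 11.061%.

11.061%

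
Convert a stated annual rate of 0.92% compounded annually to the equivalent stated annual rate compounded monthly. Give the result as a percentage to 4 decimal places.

Compounded annually, EAR = nominal = 0.009200.
Solve (1 + r/12)^12 = 1.009200: r/12 = 1.009200^(1/12) − 1 = 0.000763, so r = 0.009161 = 0.9161%.

0.9161%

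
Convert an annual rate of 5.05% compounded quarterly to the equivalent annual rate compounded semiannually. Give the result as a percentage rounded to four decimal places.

5.0819%

EAR = (1 + 0.0505/4)^4 − 1 = 0.051464.
Solve (1 + r/2)^2 = 1.051464: r/2 = 1.051464^(1/2) − 1 = 0.025409, so r = 0.050819 = 5.0819%.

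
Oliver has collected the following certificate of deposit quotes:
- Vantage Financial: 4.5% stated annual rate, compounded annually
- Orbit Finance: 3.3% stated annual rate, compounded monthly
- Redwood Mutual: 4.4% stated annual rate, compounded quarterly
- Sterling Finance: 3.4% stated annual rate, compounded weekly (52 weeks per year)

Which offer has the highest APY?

Vantage Financial: compounded annually, EAR = 4.500%
Orbit Finance: (1 + 0.033/12)^12 − 1 = 3.350%
Redwood Mutual: (1 + 0.044/4)^4 − 1 = 4.473%
Sterling Finance: (1 + 0.034/52)^52 − 1 = 3.457%
The highest effective annual rate is Vantage Financial at 4.500%.

Vantage Financial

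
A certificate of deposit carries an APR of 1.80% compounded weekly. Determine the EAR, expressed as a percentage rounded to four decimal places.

EAR = (1 + 0.0180/52)^52 − 1.
= (1 + 0.000346)^52 − 1 = 1.018160 − 1 = 1.8160%.

1.8160%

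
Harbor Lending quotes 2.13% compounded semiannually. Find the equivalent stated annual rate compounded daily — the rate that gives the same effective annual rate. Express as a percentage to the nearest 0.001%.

2.119%

EAR = (1 + 0.0213/2)^2 − 1 = 0.021413.
Solve (1 + r/365)^365 = 1.021413: r/365 = 1.021413^(1/365) − 1 = 0.000058, so r = 0.021188 = 2.119%.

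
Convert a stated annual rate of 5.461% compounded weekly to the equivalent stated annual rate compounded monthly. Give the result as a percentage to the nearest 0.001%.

5.471%

EAR = (1 + 0.05461/52)^52 − 1 = 0.056098.
Solve (1 + r/12)^12 = 1.056098: r/12 = 1.056098^(1/12) − 1 = 0.004559, so r = 0.054706 = 5.471%.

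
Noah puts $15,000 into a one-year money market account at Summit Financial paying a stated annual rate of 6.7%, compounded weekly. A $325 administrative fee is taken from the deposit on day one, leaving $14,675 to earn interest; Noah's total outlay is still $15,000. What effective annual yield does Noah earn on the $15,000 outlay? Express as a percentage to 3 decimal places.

Value after one year: 14,675 × (1 + 0.067/52)^52 = 14,675 × 1.069249 = $15,691.23.
Effective yield on the $15,000 outlay: 15,691.23 / 15,000 − 1 = 0.046082 = 4.608%.

4.608%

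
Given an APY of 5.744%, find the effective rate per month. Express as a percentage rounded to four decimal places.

0.4665%

The per-month rate i satisfies (1 + i)^12 = 1 + 0.05744.
i = 1.05744^(1/12) − 1 = 0.0046651 = 0.4665%.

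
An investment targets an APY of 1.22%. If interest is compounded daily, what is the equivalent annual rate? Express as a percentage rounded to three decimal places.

1.213%

(1 + r/365)^365 − 1 = 0.0122, so 1 + r/365 = 1.0122^(1/365).
r/365 = 0.000033, so r = 0.012126 = 1.213%.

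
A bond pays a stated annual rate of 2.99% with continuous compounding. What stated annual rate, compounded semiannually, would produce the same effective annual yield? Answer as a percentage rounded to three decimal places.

EAR under continuous compounding: e^0.0299 − 1 = 0.030351.
Solve (1 + r/2)^2 = 1.030351: r/2 = 1.030351^(1/2) − 1 = 0.015062, so r = 0.030125 = 3.012%.

3.012%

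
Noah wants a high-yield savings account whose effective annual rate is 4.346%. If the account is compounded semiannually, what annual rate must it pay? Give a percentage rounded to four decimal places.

4.2998%

(1 + r/2)^2 − 1 = 0.04346, so 1 + r/2 = 1.04346^(1/2).
r/2 = 0.021499, so r = 0.042998 = 4.2998%.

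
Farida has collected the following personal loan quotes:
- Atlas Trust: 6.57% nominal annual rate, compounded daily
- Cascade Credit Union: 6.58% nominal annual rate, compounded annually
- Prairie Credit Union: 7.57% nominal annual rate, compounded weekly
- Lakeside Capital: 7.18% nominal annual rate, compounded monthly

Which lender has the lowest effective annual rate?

Atlas Trust: (1 + 0.0657/365)^365 − 1 = 6.790%
Cascade Credit Union: compounded annually, EAR = 6.580%
Prairie Credit Union: (1 + 0.0757/52)^52 − 1 = 7.858%
Lakeside Capital: (1 + 0.0718/12)^12 − 1 = 7.421%
The lowest effective annual rate is Cascade Credit Union at 6.580%.

Cascade Credit Union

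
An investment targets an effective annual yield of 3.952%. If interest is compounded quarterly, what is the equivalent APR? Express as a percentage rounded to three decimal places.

(1 + r/4)^4 − 1 = 0.03952, so 1 + r/4 = 1.03952^(1/4).
r/4 = 0.009737, so r = 0.038947 = 3.895%.

3.895%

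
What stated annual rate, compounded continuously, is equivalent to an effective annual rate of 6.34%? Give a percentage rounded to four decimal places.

Continuous: nominal r satisfies e^r − 1 = 0.0634.
r = ln(1 + 0.0634) = ln(1.0634) = 0.061471 = 6.1471%.

6.1471%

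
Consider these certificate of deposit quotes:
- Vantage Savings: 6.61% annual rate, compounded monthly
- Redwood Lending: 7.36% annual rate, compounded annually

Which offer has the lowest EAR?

Vantage Savings

Vantage Savings: (1 + 0.0661/12)^12 − 1 = 6.814%
Redwood Lending: compounded annually, EAR = 7.360%
The lowest effective annual rate is Vantage Savings at 6.814%.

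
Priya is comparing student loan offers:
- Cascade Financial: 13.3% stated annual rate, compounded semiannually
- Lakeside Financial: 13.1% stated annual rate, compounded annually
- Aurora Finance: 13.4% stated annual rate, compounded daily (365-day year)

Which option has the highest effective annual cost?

Aurora Finance

Cascade Financial: (1 + 0.133/2)^2 − 1 = 13.742%
Lakeside Financial: compounded annually, EAR = 13.100%
Aurora Finance: (1 + 0.134/365)^365 − 1 = 14.336%
The highest effective annual rate is Aurora Finance at 14.336%.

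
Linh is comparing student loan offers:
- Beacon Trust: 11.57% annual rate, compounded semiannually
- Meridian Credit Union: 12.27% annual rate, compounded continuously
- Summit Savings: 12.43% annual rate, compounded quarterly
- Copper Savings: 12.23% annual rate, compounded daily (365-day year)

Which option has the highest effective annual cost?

Beacon Trust: (1 + 0.1157/2)^2 − 1 = 11.905%
Meridian Credit Union: e^0.1227 − 1 = 13.055%
Summit Savings: (1 + 0.1243/4)^4 − 1 = 13.021%
Copper Savings: (1 + 0.1223/365)^365 − 1 = 13.007%
The highest effective annual rate is Meridian Credit Union at 13.055%.

Meridian Credit Union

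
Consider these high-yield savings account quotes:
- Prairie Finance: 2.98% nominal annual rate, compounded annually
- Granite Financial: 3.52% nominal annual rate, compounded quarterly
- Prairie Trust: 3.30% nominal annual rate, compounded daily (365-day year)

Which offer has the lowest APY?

Prairie Finance

Prairie Finance: compounded annually, EAR = 2.980%
Granite Financial: (1 + 0.0352/4)^4 − 1 = 3.567%
Prairie Trust: (1 + 0.0330/365)^365 − 1 = 3.355%
The lowest effective annual rate is Prairie Finance at 2.980%.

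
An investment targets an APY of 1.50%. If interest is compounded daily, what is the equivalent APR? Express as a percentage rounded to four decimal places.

1.4889%

(1 + r/365)^365 − 1 = 0.0150, so 1 + r/365 = 1.0150^(1/365).
r/365 = 0.000041, so r = 0.014889 = 1.4889%.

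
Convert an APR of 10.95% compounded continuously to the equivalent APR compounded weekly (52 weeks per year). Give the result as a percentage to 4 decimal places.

EAR under continuous compounding: e^0.1095 − 1 = 0.115720.
Solve (1 + r/52)^52 = 1.115720: r/52 = 1.115720^(1/52) − 1 = 0.002108, so r = 0.109615 = 10.9615%.

10.9615%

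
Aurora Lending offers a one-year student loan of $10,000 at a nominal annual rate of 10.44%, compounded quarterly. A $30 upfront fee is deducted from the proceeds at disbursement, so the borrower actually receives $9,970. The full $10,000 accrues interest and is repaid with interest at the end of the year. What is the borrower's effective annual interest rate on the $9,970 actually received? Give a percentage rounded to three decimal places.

Amount owed after one year: 10,000 × (1 + 0.1044/4)^4 = 10,000 × 1.108559 = $11,085.59.
Effective rate on net proceeds: 11,085.59 / 9,970 − 1 = 0.111895 = 11.189%.

11.189%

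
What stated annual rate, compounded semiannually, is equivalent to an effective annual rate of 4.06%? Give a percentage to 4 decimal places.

4.0196%

(1 + r/2)^2 − 1 = 0.0406, so 1 + r/2 = 1.0406^(1/2).
r/2 = 0.020098, so r = 0.040196 = 4.0196%.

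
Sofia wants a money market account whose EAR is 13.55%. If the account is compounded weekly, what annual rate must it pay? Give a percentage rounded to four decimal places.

(1 + r/52)^52 − 1 = 0.1355, so 1 + r/52 = 1.1355^(1/52).
r/52 = 0.002447, so r = 0.127228 = 12.7228%.

12.7228%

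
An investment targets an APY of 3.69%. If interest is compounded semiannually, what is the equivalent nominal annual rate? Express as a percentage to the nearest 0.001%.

3.657%

(1 + r/2)^2 − 1 = 0.0369, so 1 + r/2 = 1.0369^(1/2).
r/2 = 0.018283, so r = 0.036566 = 3.657%.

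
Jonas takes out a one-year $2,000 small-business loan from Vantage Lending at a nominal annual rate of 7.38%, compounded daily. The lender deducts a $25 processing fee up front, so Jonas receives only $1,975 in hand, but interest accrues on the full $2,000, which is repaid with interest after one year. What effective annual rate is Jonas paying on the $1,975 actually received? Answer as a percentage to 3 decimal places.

Amount owed after one year: 2,000 × (1 + 0.0738/365)^365 = 2,000 × 1.076583 = $2,153.17.
Effective rate on net proceeds: 2,153.17 / 1,975 − 1 = 0.090211 = 9.021%.

9.021%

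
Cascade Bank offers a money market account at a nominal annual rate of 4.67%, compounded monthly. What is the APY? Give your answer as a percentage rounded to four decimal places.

EAR = (1 + 0.0467/12)^12 − 1.
= 1.047713 − 1 = 4.7713%.

4.7713%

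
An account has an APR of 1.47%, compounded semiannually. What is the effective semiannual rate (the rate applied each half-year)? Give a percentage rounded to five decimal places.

With a nominal annual rate compounded semiannually, the periodic rate is the nominal rate divided by 2.
i = 0.0147 / 2 = 0.0073500 = 0.73500%.

0.73500%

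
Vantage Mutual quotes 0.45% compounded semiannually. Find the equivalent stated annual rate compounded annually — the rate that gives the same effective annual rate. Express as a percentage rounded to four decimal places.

EAR = (1 + 0.0045/2)^2 − 1 = 0.004505.
Compounded annually, the equivalent nominal rate is the EAR itself: 0.4505%.

0.4505%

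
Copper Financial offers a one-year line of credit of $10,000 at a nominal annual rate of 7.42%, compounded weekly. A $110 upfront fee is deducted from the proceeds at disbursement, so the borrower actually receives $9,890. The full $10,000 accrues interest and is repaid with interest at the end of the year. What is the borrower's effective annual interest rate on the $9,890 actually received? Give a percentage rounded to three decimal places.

Amount owed after one year: 10,000 × (1 + 0.0742/52)^52 = 10,000 × 1.076965 = $10,769.65.
Effective rate on net proceeds: 10,769.65 / 9,890 − 1 = 0.088944 = 8.894%.

8.894%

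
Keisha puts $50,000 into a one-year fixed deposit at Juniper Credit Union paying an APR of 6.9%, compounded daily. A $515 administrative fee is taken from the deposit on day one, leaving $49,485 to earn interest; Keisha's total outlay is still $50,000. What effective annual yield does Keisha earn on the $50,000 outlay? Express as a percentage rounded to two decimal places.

6.04%

Value after one year: 49,485 × (1 + 0.069/365)^365 = 49,485 × 1.071429 = $53,019.68.
Effective yield on the $50,000 outlay: 53,019.68 / 50,000 − 1 = 0.060394 = 6.04%.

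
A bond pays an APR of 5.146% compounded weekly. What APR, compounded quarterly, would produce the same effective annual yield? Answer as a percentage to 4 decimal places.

5.1767%

EAR = (1 + 0.05146/52)^52 − 1 = 0.052780.
Solve (1 + r/4)^4 = 1.052780: r/4 = 1.052780^(1/4) − 1 = 0.012942, so r = 0.051767 = 5.1767%.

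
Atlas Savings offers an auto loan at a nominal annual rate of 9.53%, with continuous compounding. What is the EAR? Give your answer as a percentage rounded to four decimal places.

9.9989%

With continuous compounding, EAR = e^0.0953 − 1.
e^0.0953 = 1.099989, so EAR = 0.099989 = 9.9989%.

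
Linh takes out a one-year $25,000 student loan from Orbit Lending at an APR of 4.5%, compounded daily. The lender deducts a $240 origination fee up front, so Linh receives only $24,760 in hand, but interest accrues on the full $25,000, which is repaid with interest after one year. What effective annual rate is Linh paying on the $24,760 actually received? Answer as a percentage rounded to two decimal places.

Amount owed after one year: 25,000 × (1 + 0.045/365)^365 = 25,000 × 1.046025 = $26,150.62.
Effective rate on net proceeds: 26,150.62 / 24,760 − 1 = 0.056164 = 5.62%.

5.62%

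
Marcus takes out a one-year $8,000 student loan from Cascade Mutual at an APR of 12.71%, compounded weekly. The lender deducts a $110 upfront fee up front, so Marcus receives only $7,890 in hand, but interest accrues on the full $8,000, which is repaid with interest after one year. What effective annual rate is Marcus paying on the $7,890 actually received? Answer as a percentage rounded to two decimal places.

Amount owed after one year: 8,000 × (1 + 0.1271/52)^52 = 8,000 × 1.135354 = $9,082.84.
Effective rate on net proceeds: 9,082.84 / 7,890 − 1 = 0.151183 = 15.12%.

15.12%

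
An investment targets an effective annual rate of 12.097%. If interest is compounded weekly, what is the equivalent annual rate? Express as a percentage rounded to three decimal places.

(1 + r/52)^52 − 1 = 0.12097, so 1 + r/52 = 1.12097^(1/52).
r/52 = 0.002198, so r = 0.114320 = 11.432%.

11.432%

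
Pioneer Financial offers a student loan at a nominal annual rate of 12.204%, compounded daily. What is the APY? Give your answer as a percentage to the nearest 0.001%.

EAR = (1 + 0.12204/365)^365 − 1.
= 1.129776 − 1 = 12.978%.

12.978%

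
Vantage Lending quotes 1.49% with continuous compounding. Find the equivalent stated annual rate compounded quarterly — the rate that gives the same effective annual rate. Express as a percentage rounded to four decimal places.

1.4928%

EAR under continuous compounding: e^0.0149 − 1 = 0.015012.
Solve (1 + r/4)^4 = 1.015012: r/4 = 1.015012^(1/4) − 1 = 0.003732, so r = 0.014928 = 1.4928%.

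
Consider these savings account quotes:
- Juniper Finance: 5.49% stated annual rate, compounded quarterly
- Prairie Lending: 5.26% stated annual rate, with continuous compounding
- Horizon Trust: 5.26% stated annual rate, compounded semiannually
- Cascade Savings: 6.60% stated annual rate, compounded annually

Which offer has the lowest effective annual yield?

Horizon Trust

Juniper Finance: (1 + 0.0549/4)^4 − 1 = 5.604%
Prairie Lending: e^0.0526 − 1 = 5.401%
Horizon Trust: (1 + 0.0526/2)^2 − 1 = 5.329%
Cascade Savings: compounded annually, EAR = 6.600%
The lowest effective annual rate is Horizon Trust at 5.329%.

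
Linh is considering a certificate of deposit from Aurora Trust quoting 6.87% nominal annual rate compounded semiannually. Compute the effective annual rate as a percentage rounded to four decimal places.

6.9880%

EAR = (1 + 0.0687/2)^2 − 1.
= 1.069880 − 1 = 6.9880%.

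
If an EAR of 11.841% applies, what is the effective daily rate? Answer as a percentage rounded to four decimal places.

The per-day rate i satisfies (1 + i)^365 = 1 + 0.11841.
i = 1.11841^(1/365) − 1 = 0.0003066 = 0.0307%.

0.0307%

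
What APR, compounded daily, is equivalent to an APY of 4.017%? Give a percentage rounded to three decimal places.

3.939%

(1 + r/365)^365 − 1 = 0.04017, so 1 + r/365 = 1.04017^(1/365).
r/365 = 0.000108, so r = 0.039386 = 3.939%.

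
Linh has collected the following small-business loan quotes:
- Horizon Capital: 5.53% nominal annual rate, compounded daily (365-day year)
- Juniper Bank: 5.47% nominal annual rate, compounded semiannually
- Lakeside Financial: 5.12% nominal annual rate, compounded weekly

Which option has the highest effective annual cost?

Horizon Capital

Horizon Capital: (1 + 0.0553/365)^365 − 1 = 5.685%
Juniper Bank: (1 + 0.0547/2)^2 − 1 = 5.545%
Lakeside Financial: (1 + 0.0512/52)^52 − 1 = 5.251%
The highest effective annual rate is Horizon Capital at 5.685%.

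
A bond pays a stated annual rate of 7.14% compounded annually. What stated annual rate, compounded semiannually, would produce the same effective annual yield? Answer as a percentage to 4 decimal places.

Compounded annually, EAR = nominal = 0.071400.
Solve (1 + r/2)^2 = 1.071400: r/2 = 1.071400^(1/2) − 1 = 0.035085, so r = 0.070169 = 7.0169%.

7.0169%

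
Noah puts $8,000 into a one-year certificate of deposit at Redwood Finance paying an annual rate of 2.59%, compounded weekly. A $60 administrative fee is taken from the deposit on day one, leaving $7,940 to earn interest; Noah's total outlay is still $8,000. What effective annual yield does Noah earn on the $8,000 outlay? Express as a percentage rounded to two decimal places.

Value after one year: 7,940 × (1 + 0.0259/52)^52 = 7,940 × 1.026232 = $8,148.28.
Effective yield on the $8,000 outlay: 8,148.28 / 8,000 − 1 = 0.018535 = 1.85%.

1.85%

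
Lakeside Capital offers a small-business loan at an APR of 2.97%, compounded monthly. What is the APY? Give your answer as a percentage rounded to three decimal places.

EAR = (1 + 0.0297/12)^12 − 1.
= 1.030108 − 1 = 3.011%.

3.011%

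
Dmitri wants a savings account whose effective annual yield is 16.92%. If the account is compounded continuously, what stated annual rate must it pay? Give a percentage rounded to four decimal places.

Continuous: nominal r satisfies e^r − 1 = 0.1692.
r = ln(1 + 0.1692) = ln(1.1692) = 0.156320 = 15.6320%.

15.6320%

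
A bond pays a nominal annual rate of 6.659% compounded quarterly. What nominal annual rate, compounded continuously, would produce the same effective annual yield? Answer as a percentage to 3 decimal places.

EAR = (1 + 0.06659/4)^4 − 1 = 0.068271.
Equivalent continuous rate: r = ln(1 + 0.068271) = 0.066042 = 6.604%.

6.604%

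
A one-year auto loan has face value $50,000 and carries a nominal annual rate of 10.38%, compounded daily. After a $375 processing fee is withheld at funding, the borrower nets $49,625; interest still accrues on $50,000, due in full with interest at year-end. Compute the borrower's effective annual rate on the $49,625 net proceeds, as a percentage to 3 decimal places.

Amount owed after one year: 50,000 × (1 + 0.1038/365)^365 = 50,000 × 1.109362 = $55,468.11.
Effective rate on net proceeds: 55,468.11 / 49,625 − 1 = 0.117745 = 11.775%.

11.775%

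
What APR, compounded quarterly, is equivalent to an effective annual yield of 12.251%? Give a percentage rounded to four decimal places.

(1 + r/4)^4 − 1 = 0.12251, so 1 + r/4 = 1.12251^(1/4).
r/4 = 0.029313, so r = 0.117253 = 11.7253%.

11.7253%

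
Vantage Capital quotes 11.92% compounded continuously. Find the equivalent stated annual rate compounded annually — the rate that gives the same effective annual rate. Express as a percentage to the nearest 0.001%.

12.660%

EAR under continuous compounding: e^0.1192 − 1 = 0.126595.
Compounded annually, the equivalent nominal rate is the EAR itself: 12.660%.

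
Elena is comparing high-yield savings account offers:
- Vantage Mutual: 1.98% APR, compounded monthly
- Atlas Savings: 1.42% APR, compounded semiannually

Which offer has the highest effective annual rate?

Vantage Mutual

Vantage Mutual: (1 + 0.0198/12)^12 − 1 = 1.998%
Atlas Savings: (1 + 0.0142/2)^2 − 1 = 1.425%
The highest effective annual rate is Vantage Mutual at 1.998%.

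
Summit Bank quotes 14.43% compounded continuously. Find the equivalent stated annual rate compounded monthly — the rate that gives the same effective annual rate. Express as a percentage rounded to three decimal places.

EAR under continuous compounding: e^0.1443 − 1 = 0.155231.
Solve (1 + r/12)^12 = 1.155231: r/12 = 1.155231^(1/12) − 1 = 0.012098, so r = 0.145171 = 14.517%.

14.517%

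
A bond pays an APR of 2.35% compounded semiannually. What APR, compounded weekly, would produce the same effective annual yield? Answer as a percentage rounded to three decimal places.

EAR = (1 + 0.0235/2)^2 − 1 = 0.023638.
Solve (1 + r/52)^52 = 1.023638: r/52 = 1.023638^(1/52) − 1 = 0.000449, so r = 0.023368 = 2.337%.

2.337%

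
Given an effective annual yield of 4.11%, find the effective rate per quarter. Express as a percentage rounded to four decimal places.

1.0120%

The per-quarter rate i satisfies (1 + i)^4 = 1 + 0.0411.
i = 1.0411^(1/4) − 1 = 0.0101203 = 1.0120%.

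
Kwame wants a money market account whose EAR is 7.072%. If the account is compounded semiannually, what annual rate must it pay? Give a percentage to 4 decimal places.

(1 + r/2)^2 − 1 = 0.07072, so 1 + r/2 = 1.07072^(1/2).
r/2 = 0.034756, so r = 0.069512 = 6.9512%.

6.9512%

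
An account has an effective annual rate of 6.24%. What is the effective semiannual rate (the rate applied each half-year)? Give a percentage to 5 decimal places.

3.07279%

The per-half-year rate i satisfies (1 + i)^2 = 1 + 0.0624.
i = 1.0624^(1/2) − 1 = 0.0307279 = 3.07279%.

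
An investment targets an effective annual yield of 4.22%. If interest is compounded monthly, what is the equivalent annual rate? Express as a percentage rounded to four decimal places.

(1 + r/12)^12 − 1 = 0.0422, so 1 + r/12 = 1.0422^(1/12).
r/12 = 0.003450, so r = 0.041405 = 4.1405%.

4.1405%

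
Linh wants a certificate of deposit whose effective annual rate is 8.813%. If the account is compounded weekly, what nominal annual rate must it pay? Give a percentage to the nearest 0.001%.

8.453%

(1 + r/52)^52 − 1 = 0.08813, so 1 + r/52 = 1.08813^(1/52).
r/52 = 0.001626, so r = 0.084529 = 8.453%.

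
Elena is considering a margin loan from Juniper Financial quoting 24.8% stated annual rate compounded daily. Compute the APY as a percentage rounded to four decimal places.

EAR = (1 + 0.248/365)^365 − 1.
= (1 + 0.000679)^365 − 1 = 1.281352 − 1 = 28.1352%.

28.1352%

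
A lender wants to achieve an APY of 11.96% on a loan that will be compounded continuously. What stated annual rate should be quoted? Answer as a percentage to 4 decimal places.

11.2971%

Continuous: nominal r satisfies e^r − 1 = 0.1196.
r = ln(1 + 0.1196) = ln(1.1196) = 0.112971 = 11.2971%.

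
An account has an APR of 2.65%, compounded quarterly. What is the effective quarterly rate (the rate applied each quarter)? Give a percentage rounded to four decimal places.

0.6625%

With a nominal annual rate compounded quarterly, the periodic rate is the nominal rate divided by 4.
i = 0.0265 / 4 = 0.0066250 = 0.6625%.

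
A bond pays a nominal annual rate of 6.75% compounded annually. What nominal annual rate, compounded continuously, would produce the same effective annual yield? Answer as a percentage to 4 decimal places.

6.5319%

Compounded annually, EAR = nominal = 0.067500.
Equivalent continuous rate: r = ln(1 + 0.067500) = 0.065319 = 6.5319%.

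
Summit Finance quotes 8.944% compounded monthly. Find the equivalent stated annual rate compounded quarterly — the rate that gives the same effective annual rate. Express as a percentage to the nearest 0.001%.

EAR = (1 + 0.08944/12)^12 − 1 = 0.093199.
Solve (1 + r/4)^4 = 1.093199: r/4 = 1.093199^(1/4) − 1 = 0.022527, so r = 0.090108 = 9.011%.

9.011%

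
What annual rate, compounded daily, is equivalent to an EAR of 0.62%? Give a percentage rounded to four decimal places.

(1 + r/365)^365 − 1 = 0.0062, so 1 + r/365 = 1.0062^(1/365).
r/365 = 0.000017, so r = 0.006181 = 0.6181%.

0.6181%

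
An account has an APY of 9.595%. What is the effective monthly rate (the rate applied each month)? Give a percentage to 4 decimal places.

The per-month rate i satisfies (1 + i)^12 = 1 + 0.09595.
i = 1.09595^(1/12) − 1 = 0.0076644 = 0.7664%.

0.7664%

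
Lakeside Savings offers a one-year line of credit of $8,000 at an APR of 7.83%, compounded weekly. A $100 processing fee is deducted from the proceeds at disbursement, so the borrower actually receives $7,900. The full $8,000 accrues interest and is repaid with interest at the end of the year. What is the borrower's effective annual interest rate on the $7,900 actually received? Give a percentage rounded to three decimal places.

9.507%

Amount owed after one year: 8,000 × (1 + 0.0783/52)^52 = 8,000 × 1.081383 = $8,651.07.
Effective rate on net proceeds: 8,651.07 / 7,900 − 1 = 0.095072 = 9.507%.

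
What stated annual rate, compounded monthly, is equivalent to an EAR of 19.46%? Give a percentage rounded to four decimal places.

17.9135%

(1 + r/12)^12 − 1 = 0.1946, so 1 + r/12 = 1.1946^(1/12).
r/12 = 0.014928, so r = 0.179135 = 17.9135%.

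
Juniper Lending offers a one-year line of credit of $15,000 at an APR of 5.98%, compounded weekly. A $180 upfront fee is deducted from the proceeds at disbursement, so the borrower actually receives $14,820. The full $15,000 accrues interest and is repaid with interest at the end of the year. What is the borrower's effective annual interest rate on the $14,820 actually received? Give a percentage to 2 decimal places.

7.45%

Amount owed after one year: 15,000 × (1 + 0.0598/52)^52 = 15,000 × 1.061588 = $15,923.82.
Effective rate on net proceeds: 15,923.82 / 14,820 − 1 = 0.074482 = 7.45%.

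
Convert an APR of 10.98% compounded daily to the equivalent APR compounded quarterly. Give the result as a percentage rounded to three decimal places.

11.130%

EAR = (1 + 0.1098/365)^365 − 1 = 0.116036.
Solve (1 + r/4)^4 = 1.116036: r/4 = 1.116036^(1/4) − 1 = 0.027826, so r = 0.111304 = 11.130%.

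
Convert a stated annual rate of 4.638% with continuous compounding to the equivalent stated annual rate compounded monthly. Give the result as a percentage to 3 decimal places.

4.647%

EAR under continuous compounding: e^0.04638 − 1 = 0.047472.
Solve (1 + r/12)^12 = 1.047472: r/12 = 1.047472^(1/12) − 1 = 0.003872, so r = 0.046470 = 4.647%.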